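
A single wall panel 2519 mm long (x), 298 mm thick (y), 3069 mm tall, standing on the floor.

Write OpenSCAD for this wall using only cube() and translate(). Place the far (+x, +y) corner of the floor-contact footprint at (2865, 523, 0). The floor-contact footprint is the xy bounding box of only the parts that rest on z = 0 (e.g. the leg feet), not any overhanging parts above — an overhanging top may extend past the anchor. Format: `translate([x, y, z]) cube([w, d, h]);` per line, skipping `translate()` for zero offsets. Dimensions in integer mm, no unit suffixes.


translate([346, 225, 0]) cube([2519, 298, 3069]);


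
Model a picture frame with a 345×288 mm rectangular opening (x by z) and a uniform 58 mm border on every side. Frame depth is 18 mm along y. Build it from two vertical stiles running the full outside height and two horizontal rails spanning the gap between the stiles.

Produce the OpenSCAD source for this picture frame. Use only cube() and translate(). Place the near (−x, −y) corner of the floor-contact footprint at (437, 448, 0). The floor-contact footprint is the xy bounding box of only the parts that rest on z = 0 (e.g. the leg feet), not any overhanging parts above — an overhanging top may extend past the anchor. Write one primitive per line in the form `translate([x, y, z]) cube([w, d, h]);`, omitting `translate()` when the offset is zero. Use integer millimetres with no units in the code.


translate([437, 448, 0]) cube([58, 18, 404]);
translate([840, 448, 0]) cube([58, 18, 404]);
translate([495, 448, 0]) cube([345, 18, 58]);
translate([495, 448, 346]) cube([345, 18, 58]);


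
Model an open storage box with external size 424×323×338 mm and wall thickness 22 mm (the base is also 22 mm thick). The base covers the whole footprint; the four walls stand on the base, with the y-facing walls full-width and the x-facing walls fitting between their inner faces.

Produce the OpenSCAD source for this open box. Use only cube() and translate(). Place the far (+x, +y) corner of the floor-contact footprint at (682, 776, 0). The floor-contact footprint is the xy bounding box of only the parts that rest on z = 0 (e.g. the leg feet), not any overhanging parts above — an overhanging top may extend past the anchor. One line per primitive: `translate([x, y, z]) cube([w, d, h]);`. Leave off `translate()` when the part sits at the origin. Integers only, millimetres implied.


translate([258, 453, 0]) cube([424, 323, 22]);
translate([258, 453, 22]) cube([424, 22, 316]);
translate([258, 754, 22]) cube([424, 22, 316]);
translate([258, 475, 22]) cube([22, 279, 316]);
translate([660, 475, 22]) cube([22, 279, 316]);


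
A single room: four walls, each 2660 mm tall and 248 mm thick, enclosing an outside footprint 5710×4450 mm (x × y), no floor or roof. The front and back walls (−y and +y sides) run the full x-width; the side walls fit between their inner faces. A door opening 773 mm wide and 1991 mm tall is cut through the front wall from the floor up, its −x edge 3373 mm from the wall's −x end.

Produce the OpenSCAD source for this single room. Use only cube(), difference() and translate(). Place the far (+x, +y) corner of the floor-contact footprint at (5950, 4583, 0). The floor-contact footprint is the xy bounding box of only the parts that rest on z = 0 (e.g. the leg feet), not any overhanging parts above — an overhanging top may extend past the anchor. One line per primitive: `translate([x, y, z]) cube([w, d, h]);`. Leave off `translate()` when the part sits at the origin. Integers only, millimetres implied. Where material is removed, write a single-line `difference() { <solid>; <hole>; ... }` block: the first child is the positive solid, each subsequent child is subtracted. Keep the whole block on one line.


difference() { translate([240, 133, 0]) cube([5710, 248, 2660]); translate([3613, 133, 0]) cube([773, 248, 1991]); }
translate([240, 4335, 0]) cube([5710, 248, 2660]);
translate([240, 381, 0]) cube([248, 3954, 2660]);
translate([5702, 381, 0]) cube([248, 3954, 2660]);


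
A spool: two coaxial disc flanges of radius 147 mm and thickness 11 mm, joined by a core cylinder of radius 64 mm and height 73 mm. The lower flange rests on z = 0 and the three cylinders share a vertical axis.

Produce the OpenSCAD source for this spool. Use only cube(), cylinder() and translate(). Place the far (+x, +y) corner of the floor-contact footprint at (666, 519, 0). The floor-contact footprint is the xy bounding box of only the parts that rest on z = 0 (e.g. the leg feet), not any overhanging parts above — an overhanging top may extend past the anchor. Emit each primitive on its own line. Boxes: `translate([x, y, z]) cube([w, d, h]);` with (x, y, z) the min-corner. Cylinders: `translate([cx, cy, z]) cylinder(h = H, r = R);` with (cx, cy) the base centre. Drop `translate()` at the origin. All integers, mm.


translate([519, 372, 0]) cylinder(h = 11, r = 147);
translate([519, 372, 11]) cylinder(h = 73, r = 64);
translate([519, 372, 84]) cylinder(h = 11, r = 147);


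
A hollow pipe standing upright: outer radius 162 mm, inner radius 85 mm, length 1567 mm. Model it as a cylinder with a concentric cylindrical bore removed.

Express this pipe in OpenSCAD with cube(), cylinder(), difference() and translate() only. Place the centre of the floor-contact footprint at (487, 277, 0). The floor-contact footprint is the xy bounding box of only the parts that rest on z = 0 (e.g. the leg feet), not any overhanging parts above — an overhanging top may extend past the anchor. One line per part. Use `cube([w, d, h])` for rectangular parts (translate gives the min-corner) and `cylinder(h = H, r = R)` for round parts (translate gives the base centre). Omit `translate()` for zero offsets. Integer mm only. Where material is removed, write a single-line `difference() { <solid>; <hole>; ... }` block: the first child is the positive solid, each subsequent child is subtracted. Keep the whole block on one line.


difference() { translate([487, 277, 0]) cylinder(h = 1567, r = 162); translate([487, 277, 0]) cylinder(h = 1567, r = 85); }


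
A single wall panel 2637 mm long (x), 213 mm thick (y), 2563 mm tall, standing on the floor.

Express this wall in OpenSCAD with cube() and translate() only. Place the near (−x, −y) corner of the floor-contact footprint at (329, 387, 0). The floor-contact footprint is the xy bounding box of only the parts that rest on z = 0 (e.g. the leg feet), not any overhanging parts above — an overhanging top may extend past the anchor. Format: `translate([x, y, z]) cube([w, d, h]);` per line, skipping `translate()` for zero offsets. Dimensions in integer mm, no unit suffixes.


translate([329, 387, 0]) cube([2637, 213, 2563]);


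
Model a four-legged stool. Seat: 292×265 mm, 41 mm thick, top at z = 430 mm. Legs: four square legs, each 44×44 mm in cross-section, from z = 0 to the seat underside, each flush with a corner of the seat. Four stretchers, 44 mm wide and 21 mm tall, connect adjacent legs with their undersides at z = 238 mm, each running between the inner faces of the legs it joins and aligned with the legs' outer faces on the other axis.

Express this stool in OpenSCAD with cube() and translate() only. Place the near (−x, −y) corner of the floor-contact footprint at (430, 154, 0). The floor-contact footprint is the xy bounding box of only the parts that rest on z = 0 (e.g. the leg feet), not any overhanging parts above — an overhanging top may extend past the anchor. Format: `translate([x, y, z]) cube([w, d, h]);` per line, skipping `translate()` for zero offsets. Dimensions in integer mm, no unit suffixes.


// leg_h = 430 - 41 = 389
// stretcher span = 292 - 2*44 = 204
translate([430, 154, 389]) cube([292, 265, 41]);
translate([430, 154, 0]) cube([44, 44, 389]);
translate([678, 154, 0]) cube([44, 44, 389]);
translate([430, 375, 0]) cube([44, 44, 389]);
translate([678, 375, 0]) cube([44, 44, 389]);
translate([474, 154, 238]) cube([204, 44, 21]);
translate([474, 375, 238]) cube([204, 44, 21]);
translate([430, 198, 238]) cube([44, 177, 21]);
translate([678, 198, 238]) cube([44, 177, 21]);


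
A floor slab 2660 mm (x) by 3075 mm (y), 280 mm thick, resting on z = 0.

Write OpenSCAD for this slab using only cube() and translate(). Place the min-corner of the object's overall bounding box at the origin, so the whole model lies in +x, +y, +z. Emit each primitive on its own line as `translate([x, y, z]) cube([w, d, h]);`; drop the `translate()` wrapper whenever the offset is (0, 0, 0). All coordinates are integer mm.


cube([2660, 3075, 280]);


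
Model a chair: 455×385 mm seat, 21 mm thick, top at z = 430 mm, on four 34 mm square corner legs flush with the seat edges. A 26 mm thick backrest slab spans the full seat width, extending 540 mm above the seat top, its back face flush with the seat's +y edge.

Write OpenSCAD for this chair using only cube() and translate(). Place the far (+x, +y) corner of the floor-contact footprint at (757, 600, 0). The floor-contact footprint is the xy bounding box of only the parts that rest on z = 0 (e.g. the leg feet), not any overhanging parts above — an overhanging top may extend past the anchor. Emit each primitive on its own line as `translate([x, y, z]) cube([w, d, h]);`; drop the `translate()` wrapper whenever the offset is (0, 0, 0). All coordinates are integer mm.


// leg_h = 430 - 21 = 409
translate([302, 215, 409]) cube([455, 385, 21]);
translate([302, 215, 0]) cube([34, 34, 409]);
translate([723, 215, 0]) cube([34, 34, 409]);
translate([302, 566, 0]) cube([34, 34, 409]);
translate([723, 566, 0]) cube([34, 34, 409]);
translate([302, 574, 430]) cube([455, 26, 540]);


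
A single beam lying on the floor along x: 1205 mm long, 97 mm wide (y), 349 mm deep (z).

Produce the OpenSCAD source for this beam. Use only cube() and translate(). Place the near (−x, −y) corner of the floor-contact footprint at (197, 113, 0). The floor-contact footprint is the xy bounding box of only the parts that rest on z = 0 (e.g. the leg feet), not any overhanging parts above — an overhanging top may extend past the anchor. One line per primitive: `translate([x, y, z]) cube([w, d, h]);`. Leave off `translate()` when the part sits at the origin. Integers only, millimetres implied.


translate([197, 113, 0]) cube([1205, 97, 349]);


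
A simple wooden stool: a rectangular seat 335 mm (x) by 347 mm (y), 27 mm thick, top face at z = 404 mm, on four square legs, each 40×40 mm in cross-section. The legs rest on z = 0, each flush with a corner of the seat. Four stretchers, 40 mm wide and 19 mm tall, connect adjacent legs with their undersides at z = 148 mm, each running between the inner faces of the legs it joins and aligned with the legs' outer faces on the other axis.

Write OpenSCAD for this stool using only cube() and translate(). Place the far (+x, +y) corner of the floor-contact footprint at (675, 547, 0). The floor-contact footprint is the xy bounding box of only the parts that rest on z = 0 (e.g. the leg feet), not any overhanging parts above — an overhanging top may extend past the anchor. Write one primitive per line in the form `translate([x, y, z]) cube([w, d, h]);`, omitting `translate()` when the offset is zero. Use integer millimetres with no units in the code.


translate([340, 200, 377]) cube([335, 347, 27]);
translate([340, 200, 0]) cube([40, 40, 377]);
translate([635, 200, 0]) cube([40, 40, 377]);
translate([340, 507, 0]) cube([40, 40, 377]);
translate([635, 507, 0]) cube([40, 40, 377]);
translate([380, 200, 148]) cube([255, 40, 19]);
translate([380, 507, 148]) cube([255, 40, 19]);
translate([340, 240, 148]) cube([40, 267, 19]);
translate([635, 240, 148]) cube([40, 267, 19]);


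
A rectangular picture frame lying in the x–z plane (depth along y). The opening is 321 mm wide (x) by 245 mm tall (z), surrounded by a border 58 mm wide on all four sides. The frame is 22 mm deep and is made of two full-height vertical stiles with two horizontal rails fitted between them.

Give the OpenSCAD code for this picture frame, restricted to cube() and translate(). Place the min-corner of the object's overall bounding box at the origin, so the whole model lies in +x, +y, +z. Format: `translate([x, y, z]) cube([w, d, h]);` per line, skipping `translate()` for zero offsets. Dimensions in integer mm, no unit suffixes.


cube([58, 22, 361]);
translate([379, 0, 0]) cube([58, 22, 361]);
translate([58, 0, 0]) cube([321, 22, 58]);
translate([58, 0, 303]) cube([321, 22, 58]);


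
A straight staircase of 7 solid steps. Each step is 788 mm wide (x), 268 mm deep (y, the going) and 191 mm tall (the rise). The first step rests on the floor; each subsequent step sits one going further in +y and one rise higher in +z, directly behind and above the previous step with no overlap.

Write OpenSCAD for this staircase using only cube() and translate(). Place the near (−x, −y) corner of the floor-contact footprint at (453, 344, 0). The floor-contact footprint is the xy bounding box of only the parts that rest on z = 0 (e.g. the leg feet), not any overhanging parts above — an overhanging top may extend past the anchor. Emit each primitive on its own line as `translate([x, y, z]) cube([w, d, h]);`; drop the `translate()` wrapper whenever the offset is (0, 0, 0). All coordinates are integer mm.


translate([453, 344, 0]) cube([788, 268, 191]);
translate([453, 612, 191]) cube([788, 268, 191]);
translate([453, 880, 382]) cube([788, 268, 191]);
translate([453, 1148, 573]) cube([788, 268, 191]);
translate([453, 1416, 764]) cube([788, 268, 191]);
translate([453, 1684, 955]) cube([788, 268, 191]);
translate([453, 1952, 1146]) cube([788, 268, 191]);


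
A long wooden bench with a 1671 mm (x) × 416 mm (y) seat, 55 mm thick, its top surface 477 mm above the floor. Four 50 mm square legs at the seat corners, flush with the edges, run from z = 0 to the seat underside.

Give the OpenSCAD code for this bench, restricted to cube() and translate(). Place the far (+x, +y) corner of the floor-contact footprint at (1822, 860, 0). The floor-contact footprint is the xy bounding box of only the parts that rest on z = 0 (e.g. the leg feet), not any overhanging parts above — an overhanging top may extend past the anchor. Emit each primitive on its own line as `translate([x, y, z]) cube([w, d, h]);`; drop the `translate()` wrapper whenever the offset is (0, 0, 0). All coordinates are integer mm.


translate([151, 444, 422]) cube([1671, 416, 55]);
translate([151, 444, 0]) cube([50, 50, 422]);
translate([151, 810, 0]) cube([50, 50, 422]);
translate([1772, 444, 0]) cube([50, 50, 422]);
translate([1772, 810, 0]) cube([50, 50, 422]);


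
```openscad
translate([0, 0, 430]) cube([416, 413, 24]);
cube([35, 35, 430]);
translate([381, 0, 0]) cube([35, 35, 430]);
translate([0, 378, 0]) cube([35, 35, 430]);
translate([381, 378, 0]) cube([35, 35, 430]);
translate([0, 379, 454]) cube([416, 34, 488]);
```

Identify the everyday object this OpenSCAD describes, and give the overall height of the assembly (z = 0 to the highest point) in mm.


A chair. The overall height is 942 mm.

A slab on four corner posts with a tall panel at the back — a chair. The seat slab sits at z = 430 with thickness 24, and the 488 mm backrest starts at the seat top, so the overall height is 430 + 24 + 488 = 942 mm.


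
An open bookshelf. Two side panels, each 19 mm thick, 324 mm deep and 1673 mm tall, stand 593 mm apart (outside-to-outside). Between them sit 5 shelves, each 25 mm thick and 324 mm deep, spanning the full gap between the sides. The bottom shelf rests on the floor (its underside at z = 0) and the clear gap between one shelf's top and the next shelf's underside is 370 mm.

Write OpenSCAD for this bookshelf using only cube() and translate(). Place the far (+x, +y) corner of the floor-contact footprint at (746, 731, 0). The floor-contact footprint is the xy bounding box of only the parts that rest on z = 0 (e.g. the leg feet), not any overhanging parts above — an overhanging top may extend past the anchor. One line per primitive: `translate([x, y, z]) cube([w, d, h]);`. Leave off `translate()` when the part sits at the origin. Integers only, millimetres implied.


translate([153, 407, 0]) cube([19, 324, 1673]);
translate([727, 407, 0]) cube([19, 324, 1673]);
translate([172, 407, 0]) cube([555, 324, 25]);
translate([172, 407, 395]) cube([555, 324, 25]);
translate([172, 407, 790]) cube([555, 324, 25]);
translate([172, 407, 1185]) cube([555, 324, 25]);
translate([172, 407, 1580]) cube([555, 324, 25]);


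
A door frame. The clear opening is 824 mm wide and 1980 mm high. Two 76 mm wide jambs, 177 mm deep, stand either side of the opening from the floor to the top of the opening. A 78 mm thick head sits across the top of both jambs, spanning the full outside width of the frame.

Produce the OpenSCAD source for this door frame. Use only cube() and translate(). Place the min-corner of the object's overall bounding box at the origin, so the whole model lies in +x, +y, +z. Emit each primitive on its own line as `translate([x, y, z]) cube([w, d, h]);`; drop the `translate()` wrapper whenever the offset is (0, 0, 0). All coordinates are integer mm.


cube([76, 177, 1980]);
translate([900, 0, 0]) cube([76, 177, 1980]);
translate([0, 0, 1980]) cube([976, 177, 78]);


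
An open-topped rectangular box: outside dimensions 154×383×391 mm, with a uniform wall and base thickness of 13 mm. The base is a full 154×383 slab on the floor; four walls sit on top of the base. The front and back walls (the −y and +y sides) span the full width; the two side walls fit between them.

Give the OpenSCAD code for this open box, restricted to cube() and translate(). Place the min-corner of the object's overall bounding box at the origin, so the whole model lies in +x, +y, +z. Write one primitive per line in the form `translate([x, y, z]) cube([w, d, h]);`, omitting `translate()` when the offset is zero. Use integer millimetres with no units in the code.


cube([154, 383, 13]);
translate([0, 0, 13]) cube([154, 13, 378]);
translate([0, 370, 13]) cube([154, 13, 378]);
translate([0, 13, 13]) cube([13, 357, 378]);
translate([141, 13, 13]) cube([13, 357, 378]);


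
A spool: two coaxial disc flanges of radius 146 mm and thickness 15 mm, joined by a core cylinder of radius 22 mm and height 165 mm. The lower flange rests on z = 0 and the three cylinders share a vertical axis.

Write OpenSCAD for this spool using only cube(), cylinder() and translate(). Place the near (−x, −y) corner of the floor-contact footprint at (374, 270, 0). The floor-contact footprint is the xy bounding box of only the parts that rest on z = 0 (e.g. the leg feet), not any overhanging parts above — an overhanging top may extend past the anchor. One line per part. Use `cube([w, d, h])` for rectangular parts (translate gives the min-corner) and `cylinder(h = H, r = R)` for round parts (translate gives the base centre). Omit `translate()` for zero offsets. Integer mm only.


translate([520, 416, 0]) cylinder(h = 15, r = 146);
translate([520, 416, 15]) cylinder(h = 165, r = 22);
translate([520, 416, 180]) cylinder(h = 15, r = 146);


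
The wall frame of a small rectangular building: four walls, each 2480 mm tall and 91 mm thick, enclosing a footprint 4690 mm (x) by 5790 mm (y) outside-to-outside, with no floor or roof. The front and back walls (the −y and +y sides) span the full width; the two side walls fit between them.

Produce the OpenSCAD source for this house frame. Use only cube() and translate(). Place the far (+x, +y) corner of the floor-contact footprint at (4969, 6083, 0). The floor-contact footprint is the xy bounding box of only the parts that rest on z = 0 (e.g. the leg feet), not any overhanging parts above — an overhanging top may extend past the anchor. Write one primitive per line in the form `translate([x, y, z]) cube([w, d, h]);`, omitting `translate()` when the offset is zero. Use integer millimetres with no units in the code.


translate([279, 293, 0]) cube([4690, 91, 2480]);
translate([279, 5992, 0]) cube([4690, 91, 2480]);
translate([279, 384, 0]) cube([91, 5608, 2480]);
translate([4878, 384, 0]) cube([91, 5608, 2480]);


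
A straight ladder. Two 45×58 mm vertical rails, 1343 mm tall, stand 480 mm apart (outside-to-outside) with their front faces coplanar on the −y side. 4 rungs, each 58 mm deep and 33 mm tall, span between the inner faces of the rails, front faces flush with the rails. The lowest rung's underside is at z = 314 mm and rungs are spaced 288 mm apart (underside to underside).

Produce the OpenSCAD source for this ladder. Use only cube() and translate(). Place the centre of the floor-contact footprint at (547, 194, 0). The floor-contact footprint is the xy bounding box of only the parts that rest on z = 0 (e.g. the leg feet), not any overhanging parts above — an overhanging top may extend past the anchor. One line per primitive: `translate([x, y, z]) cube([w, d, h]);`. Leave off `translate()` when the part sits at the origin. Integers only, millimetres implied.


translate([307, 165, 0]) cube([45, 58, 1343]);
translate([742, 165, 0]) cube([45, 58, 1343]);
translate([352, 165, 314]) cube([390, 58, 33]);
translate([352, 165, 602]) cube([390, 58, 33]);
translate([352, 165, 890]) cube([390, 58, 33]);
translate([352, 165, 1178]) cube([390, 58, 33]);


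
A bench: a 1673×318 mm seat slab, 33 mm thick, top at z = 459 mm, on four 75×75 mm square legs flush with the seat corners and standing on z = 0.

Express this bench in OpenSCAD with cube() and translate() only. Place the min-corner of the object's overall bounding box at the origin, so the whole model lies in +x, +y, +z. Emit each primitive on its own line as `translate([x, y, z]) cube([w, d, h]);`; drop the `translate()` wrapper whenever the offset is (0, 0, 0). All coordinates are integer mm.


// leg_h = 459 − 33 = 426
translate([0, 0, 426]) cube([1673, 318, 33]);
cube([75, 75, 426]);
translate([0, 243, 0]) cube([75, 75, 426]);
translate([1598, 0, 0]) cube([75, 75, 426]);
translate([1598, 243, 0]) cube([75, 75, 426]);


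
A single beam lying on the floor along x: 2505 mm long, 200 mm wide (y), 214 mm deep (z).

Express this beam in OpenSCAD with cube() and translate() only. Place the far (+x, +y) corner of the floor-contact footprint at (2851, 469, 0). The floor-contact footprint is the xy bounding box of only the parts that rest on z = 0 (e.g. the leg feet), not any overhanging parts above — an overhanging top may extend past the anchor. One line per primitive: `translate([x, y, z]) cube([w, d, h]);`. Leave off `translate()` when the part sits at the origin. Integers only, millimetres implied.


translate([346, 269, 0]) cube([2505, 200, 214]);


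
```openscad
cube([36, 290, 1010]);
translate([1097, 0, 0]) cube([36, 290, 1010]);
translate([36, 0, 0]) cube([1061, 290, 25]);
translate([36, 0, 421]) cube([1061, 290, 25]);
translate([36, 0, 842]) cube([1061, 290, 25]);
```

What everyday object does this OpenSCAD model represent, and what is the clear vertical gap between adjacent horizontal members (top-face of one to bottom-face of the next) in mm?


A bookshelf. The clear shelf gap is 396 mm.

Two tall side panels with 3 horizontal boards between them — a bookshelf. The first two shelf undersides are at z = 0 and z = 421; with shelf thickness 25, the clear gap is 421 − 0 − 25 = 396 mm.


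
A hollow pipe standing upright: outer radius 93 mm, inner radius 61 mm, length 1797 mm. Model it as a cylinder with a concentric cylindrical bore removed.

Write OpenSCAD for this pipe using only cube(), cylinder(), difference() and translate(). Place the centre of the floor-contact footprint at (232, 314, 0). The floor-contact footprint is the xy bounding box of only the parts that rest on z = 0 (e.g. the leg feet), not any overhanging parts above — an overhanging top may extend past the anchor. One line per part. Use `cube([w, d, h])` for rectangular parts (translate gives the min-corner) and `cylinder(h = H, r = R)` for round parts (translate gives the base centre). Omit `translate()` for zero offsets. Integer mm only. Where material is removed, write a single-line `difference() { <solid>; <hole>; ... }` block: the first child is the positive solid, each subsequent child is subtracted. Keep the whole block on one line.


difference() { translate([232, 314, 0]) cylinder(h = 1797, r = 93); translate([232, 314, 0]) cylinder(h = 1797, r = 61); }


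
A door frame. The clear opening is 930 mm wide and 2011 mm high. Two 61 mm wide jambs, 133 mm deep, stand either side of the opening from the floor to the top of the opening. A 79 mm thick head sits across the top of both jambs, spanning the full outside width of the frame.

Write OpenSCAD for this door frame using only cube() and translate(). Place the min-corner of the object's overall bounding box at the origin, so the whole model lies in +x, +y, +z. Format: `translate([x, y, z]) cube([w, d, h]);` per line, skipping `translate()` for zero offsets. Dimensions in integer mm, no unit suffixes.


cube([61, 133, 2011]);
translate([991, 0, 0]) cube([61, 133, 2011]);
translate([0, 0, 2011]) cube([1052, 133, 79]);


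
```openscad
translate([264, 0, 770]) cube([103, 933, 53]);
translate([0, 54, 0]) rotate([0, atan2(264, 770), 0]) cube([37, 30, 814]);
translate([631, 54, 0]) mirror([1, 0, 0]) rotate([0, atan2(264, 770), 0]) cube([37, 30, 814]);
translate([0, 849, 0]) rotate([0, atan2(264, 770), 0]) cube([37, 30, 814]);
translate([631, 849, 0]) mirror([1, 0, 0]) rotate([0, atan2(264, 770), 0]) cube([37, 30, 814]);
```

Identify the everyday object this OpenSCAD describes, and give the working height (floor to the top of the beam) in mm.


A sawhorse. The overall height is 823 mm.

A beam across two mirrored pairs of raked legs — a sawhorse. The beam's underside is at z = 770 (matching the legs' vertical rise in atan2(264, 770)) and the beam is 53 mm tall, so its top is at 770 + 53 = 823 mm. The raked legs top out at the beam's underside, so that is the highest point.


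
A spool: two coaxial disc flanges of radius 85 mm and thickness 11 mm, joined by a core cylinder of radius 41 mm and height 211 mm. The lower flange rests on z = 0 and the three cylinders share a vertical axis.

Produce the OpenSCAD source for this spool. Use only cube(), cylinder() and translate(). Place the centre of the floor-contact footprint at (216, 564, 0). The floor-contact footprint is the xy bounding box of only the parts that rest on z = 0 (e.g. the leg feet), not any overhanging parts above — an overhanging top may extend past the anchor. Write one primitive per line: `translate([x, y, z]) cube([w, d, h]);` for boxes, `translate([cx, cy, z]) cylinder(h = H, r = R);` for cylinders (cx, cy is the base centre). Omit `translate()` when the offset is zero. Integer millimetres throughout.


translate([216, 564, 0]) cylinder(h = 11, r = 85);
translate([216, 564, 11]) cylinder(h = 211, r = 41);
translate([216, 564, 222]) cylinder(h = 11, r = 85);


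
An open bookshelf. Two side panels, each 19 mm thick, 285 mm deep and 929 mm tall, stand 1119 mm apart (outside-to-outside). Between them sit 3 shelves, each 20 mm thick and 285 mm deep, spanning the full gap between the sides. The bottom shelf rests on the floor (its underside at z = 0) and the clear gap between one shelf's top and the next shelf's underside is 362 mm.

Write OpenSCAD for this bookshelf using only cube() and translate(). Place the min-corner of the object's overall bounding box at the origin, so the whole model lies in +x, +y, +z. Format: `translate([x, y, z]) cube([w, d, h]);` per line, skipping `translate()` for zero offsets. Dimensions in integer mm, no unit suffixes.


cube([19, 285, 929]);
translate([1100, 0, 0]) cube([19, 285, 929]);
translate([19, 0, 0]) cube([1081, 285, 20]);
translate([19, 0, 382]) cube([1081, 285, 20]);
translate([19, 0, 764]) cube([1081, 285, 20]);


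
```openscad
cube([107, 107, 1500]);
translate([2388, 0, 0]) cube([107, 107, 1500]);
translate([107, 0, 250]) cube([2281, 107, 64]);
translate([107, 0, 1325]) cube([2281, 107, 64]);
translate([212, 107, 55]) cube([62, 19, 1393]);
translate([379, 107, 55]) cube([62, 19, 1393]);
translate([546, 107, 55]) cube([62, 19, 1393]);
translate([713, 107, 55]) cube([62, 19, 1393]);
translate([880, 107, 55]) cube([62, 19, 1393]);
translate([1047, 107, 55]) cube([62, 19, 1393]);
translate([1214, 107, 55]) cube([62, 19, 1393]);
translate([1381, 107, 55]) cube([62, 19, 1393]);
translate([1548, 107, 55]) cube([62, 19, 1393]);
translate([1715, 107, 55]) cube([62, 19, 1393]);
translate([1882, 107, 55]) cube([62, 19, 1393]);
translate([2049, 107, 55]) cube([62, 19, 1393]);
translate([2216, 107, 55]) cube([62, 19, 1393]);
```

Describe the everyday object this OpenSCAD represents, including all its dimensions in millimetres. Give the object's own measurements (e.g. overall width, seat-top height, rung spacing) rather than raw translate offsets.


A fence section. Two 107×107 mm posts, 1500 mm tall, stand on the floor with a clear span of 2281 mm between their inner faces. Two horizontal rails of 107×64 mm section span the gap between the posts with their undersides at z = 250 mm and z = 1325 mm, flush with the posts' −y face. 13 pickets, each 62 mm wide, 19 mm thick and 1393 mm tall, are fixed to the +y face of the rails with their bottoms at z = 55 mm, spaced across the span with a 105 mm gap after the −x post and between neighbouring pickets, with 110 mm left before the +x post.


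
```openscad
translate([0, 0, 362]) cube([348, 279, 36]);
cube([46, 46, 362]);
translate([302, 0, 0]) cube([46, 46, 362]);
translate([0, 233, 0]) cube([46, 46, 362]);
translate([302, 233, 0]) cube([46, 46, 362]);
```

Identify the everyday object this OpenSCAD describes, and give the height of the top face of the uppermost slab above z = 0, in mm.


A stool. The seat height is 398 mm.

A 348×279×36 slab at z = 362 on four corner posts — a stool. The seat top is 362 + 36 = 398 mm.


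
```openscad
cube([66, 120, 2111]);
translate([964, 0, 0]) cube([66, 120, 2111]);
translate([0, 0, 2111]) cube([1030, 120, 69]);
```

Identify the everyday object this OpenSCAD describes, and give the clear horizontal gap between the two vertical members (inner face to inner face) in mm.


A door frame. The clear opening width is 898 mm.

Two 2111 mm tall posts with a header on top — a door frame. The left jamb is 66 mm wide at x = 0; the right jamb starts at x = 964. The clear opening is 964 − 66 = 898 mm.


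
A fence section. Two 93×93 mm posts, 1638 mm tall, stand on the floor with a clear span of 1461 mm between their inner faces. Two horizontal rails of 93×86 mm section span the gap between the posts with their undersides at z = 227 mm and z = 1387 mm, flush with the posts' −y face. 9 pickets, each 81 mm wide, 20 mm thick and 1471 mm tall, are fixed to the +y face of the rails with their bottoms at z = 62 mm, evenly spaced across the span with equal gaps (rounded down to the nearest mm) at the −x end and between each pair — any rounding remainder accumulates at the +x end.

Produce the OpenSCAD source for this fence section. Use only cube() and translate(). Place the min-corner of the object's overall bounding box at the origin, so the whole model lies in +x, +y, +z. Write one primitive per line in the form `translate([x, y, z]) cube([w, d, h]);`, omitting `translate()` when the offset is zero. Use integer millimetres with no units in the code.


cube([93, 93, 1638]);
translate([1554, 0, 0]) cube([93, 93, 1638]);
translate([93, 0, 227]) cube([1461, 93, 86]);
translate([93, 0, 1387]) cube([1461, 93, 86]);
translate([166, 93, 62]) cube([81, 20, 1471]);
translate([320, 93, 62]) cube([81, 20, 1471]);
translate([474, 93, 62]) cube([81, 20, 1471]);
translate([628, 93, 62]) cube([81, 20, 1471]);
translate([782, 93, 62]) cube([81, 20, 1471]);
translate([936, 93, 62]) cube([81, 20, 1471]);
translate([1090, 93, 62]) cube([81, 20, 1471]);
translate([1244, 93, 62]) cube([81, 20, 1471]);
translate([1398, 93, 62]) cube([81, 20, 1471]);


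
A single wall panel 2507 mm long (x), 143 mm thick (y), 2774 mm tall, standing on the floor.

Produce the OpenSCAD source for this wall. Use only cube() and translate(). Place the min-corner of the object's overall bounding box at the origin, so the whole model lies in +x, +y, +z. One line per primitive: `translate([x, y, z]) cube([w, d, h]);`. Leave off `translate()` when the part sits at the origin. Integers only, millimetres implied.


cube([2507, 143, 2774]);


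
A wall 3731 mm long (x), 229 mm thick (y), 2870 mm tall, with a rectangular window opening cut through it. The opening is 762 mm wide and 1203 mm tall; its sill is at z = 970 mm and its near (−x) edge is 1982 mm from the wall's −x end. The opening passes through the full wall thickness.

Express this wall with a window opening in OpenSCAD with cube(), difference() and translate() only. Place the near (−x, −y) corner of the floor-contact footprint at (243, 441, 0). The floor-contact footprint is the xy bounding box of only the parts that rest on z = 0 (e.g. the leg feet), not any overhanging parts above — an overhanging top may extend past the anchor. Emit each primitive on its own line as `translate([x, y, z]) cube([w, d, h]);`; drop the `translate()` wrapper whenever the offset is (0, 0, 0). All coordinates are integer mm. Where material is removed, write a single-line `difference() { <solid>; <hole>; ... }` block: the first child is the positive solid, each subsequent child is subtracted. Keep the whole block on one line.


difference() { translate([243, 441, 0]) cube([3731, 229, 2870]); translate([2225, 441, 970]) cube([762, 229, 1203]); }


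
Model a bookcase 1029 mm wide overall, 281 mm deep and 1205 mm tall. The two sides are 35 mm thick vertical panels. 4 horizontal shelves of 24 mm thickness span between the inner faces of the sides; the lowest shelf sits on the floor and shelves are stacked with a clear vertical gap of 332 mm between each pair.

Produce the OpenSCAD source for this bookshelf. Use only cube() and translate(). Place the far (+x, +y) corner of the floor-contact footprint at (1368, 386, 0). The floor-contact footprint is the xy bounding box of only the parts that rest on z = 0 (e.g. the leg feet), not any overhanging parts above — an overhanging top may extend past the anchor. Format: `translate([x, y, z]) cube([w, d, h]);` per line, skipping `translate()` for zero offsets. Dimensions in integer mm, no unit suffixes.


translate([339, 105, 0]) cube([35, 281, 1205]);
translate([1333, 105, 0]) cube([35, 281, 1205]);
translate([374, 105, 0]) cube([959, 281, 24]);
translate([374, 105, 356]) cube([959, 281, 24]);
translate([374, 105, 712]) cube([959, 281, 24]);
translate([374, 105, 1068]) cube([959, 281, 24]);


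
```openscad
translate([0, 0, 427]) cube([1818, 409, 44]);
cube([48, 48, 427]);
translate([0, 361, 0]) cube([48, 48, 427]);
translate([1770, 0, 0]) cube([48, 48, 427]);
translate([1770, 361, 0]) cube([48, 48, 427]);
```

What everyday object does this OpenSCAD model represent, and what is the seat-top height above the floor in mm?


A bench. The seat-top height is 471 mm.

A long slab on four corner posts — a bench. The slab sits at z = 427 with thickness 44, so the top is 427 + 44 = 471 mm.


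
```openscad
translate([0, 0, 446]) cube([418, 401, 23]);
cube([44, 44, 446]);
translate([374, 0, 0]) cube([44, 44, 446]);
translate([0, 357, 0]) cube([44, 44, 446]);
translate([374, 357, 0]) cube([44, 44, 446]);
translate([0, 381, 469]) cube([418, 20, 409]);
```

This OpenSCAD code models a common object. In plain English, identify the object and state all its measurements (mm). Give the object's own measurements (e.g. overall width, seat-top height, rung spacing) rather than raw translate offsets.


A chair. The seat is a 418×401×23 mm slab with its top at z = 469 mm, on four 44×44 mm corner legs (flush with the seat edges, standing on z = 0). A flat backrest 20 mm thick, 409 mm tall, spans the full seat width and rises from the seat top along its +y edge, rear face flush with the rear of the seat.


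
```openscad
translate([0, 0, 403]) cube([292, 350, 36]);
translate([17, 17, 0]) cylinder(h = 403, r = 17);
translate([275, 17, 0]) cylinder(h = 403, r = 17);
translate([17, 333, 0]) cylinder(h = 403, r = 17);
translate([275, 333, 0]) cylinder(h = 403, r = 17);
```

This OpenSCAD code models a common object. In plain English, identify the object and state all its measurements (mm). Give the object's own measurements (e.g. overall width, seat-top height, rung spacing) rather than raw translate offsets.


A four-legged stool. The seat is a 292×350×36 mm slab whose top surface is at z = 439 mm; four round legs, each 34 mm in diameter, run from the floor (z = 0) to the underside of the seat, each leg's axis is inset half a diameter from the nearest pair of seat edges (so the leg's bounding box is flush with the corner).


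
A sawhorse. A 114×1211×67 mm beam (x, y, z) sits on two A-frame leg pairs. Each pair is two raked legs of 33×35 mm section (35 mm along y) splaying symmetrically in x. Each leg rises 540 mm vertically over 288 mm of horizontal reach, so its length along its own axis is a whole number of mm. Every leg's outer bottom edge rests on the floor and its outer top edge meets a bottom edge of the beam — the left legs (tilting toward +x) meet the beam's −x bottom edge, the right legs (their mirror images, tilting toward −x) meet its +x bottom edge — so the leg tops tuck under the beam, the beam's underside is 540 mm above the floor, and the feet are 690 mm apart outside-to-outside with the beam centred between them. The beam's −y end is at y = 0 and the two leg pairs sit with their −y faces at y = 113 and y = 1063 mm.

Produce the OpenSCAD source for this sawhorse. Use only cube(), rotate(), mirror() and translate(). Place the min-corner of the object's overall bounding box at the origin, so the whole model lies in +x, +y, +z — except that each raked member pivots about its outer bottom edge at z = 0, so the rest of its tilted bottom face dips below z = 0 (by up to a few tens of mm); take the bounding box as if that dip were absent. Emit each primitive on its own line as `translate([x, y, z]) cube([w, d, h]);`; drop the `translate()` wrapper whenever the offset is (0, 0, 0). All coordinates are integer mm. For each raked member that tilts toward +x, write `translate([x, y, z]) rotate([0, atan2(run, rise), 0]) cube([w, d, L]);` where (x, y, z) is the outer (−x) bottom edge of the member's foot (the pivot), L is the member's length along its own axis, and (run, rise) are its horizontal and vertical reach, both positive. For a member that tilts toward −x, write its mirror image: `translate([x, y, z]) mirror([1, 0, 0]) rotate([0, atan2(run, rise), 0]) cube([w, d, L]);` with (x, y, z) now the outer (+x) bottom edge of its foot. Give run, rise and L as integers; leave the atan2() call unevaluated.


translate([288, 0, 540]) cube([114, 1211, 67]);
translate([0, 113, 0]) rotate([0, atan2(288, 540), 0]) cube([33, 35, 612]);
translate([690, 113, 0]) mirror([1, 0, 0]) rotate([0, atan2(288, 540), 0]) cube([33, 35, 612]);
translate([0, 1063, 0]) rotate([0, atan2(288, 540), 0]) cube([33, 35, 612]);
translate([690, 1063, 0]) mirror([1, 0, 0]) rotate([0, atan2(288, 540), 0]) cube([33, 35, 612]);


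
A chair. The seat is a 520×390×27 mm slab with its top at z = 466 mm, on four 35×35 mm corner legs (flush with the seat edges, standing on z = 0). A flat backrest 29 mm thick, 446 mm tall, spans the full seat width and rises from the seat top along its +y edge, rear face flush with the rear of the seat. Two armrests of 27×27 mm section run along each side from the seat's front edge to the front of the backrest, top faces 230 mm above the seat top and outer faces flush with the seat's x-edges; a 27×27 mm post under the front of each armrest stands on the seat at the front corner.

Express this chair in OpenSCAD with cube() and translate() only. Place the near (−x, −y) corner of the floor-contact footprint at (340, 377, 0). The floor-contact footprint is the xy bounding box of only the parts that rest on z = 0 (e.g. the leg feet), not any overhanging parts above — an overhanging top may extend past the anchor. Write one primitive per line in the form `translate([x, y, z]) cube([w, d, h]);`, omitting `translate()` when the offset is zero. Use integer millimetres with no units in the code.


// leg_h = 466 - 27 = 439
// arm post h = 230 - 27 = 203
translate([340, 377, 439]) cube([520, 390, 27]);
translate([340, 377, 0]) cube([35, 35, 439]);
translate([825, 377, 0]) cube([35, 35, 439]);
translate([340, 732, 0]) cube([35, 35, 439]);
translate([825, 732, 0]) cube([35, 35, 439]);
translate([340, 738, 466]) cube([520, 29, 446]);
translate([340, 377, 669]) cube([27, 361, 27]);
translate([833, 377, 669]) cube([27, 361, 27]);
translate([340, 377, 466]) cube([27, 27, 203]);
translate([833, 377, 466]) cube([27, 27, 203]);
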